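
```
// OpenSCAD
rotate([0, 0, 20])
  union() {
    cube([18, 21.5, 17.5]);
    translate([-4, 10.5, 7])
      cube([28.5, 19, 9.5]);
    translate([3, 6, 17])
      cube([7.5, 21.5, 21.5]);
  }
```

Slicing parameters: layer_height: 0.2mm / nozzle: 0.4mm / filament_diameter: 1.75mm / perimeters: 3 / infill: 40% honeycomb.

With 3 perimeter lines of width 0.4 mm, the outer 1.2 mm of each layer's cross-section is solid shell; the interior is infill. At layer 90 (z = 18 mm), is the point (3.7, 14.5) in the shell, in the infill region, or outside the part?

infill

At z = 18 mm: the cube is not intersected at this z (z outside [0, 17.5]); the cube at (-4, 10.5) is absent (z outside [7, 16.5]); the cube at (3, 6) (footprint 7.5×21.5) is included at this height; Combining (union): only the 7.5×21.5 cube at (3, 6) is present, so the union is just that shape — 1 connected region; (whole slice rotated 20° about Z — lengths, areas and connectivity unchanged). Overall, the cross-section is a single solid region. Undo the 20° rotation: the query point maps to (8.436, 12.360) in the un-rotated model frame. The nearest boundary edge runs (10.50, 6.00)→(10.50, 27.50); distance from the point to it = 2.06 mm. The point is inside the cross-section and 2.06 mm from the nearest boundary — more than the 1.2 mm shell width (3 × 0.4), so it's in the infill interior.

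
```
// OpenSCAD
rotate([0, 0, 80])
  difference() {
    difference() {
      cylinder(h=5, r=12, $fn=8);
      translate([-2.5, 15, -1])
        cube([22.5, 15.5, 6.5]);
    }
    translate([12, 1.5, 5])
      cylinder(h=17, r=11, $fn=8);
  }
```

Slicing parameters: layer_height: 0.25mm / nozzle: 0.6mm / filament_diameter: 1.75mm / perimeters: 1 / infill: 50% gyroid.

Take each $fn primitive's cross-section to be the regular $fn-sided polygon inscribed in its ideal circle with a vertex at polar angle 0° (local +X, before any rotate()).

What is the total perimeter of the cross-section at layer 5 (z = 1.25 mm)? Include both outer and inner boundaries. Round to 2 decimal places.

At z = 1.25 mm: the r=12 cylinder contributes a regular 8-gon of circumradius 12 (perimeter = 2·8·12.000·sin(180°/8) = 73.48 mm); the cube at (-2.5, 15) (footprint 22.5×15.5) is included at this height (perimeter 76.00 mm); After the difference (first − rest): starting from the r=12 cylinder, the 22.5×15.5 cube at (-2.5, 15) misses the remaining region (no effect) — boundary = 73.48 mm; the cylinder at (12, 1.5) does not reach this height (z outside [5, 22]); After the difference (first − rest): none of the subtracted shapes is present at this height, so the result so far is unchanged — boundary = 73.48 mm; (rotated 80° about Z; rotation is an isometry so areas/perimeters/island counts are preserved). Overall, the cross-section is a single solid region. Total boundary length (outer) = 73.48 mm.

73.48 mm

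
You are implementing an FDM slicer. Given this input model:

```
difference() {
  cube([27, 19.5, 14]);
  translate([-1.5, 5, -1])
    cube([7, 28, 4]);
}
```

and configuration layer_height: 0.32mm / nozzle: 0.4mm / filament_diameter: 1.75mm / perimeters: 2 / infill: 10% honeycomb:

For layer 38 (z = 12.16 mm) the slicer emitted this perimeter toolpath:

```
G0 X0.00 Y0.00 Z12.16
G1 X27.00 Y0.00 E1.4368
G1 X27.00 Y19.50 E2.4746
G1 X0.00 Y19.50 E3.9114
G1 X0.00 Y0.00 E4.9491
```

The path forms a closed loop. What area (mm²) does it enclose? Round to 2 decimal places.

526.50 mm²

Apply the shoelace formula to the sequence of (X, Y) vertices; enclosed area = 526.50 mm².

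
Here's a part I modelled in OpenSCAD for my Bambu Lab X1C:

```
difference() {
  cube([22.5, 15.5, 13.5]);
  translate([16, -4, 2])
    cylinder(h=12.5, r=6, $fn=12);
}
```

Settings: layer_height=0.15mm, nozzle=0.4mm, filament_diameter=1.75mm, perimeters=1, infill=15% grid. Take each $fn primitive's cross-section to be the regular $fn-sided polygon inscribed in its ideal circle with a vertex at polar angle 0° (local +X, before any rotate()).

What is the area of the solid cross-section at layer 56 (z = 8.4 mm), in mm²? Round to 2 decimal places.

337.73 mm²

At z = 8.4 mm: the 22.5×15.5 cube contributes its full rectangle (area 348.75 mm²); the cylinder at (16, -4): section is a regular 12-gon, circumradius r=6 (area = (12/2)·6.000²·sin(360°/12) = 108.00 mm²); Taking the first minus the rest: starting from the 22.5×15.5 cube (348.75 mm²), the r=6 cylinder at (16, -4) partially overlaps it — only the 11.02 mm² overlap (of its 108.00 mm²) is removed, clipping the outline — area = 337.73 mm². Overall, the cross-section is a single solid region. Net area = 337.73 mm².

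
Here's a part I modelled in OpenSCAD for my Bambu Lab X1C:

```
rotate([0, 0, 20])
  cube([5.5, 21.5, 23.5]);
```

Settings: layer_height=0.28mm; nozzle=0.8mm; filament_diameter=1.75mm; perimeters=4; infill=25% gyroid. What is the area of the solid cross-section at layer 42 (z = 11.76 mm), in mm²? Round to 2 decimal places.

At z = 11.76 mm: the cube (footprint 5.5×21.5) is included at this height (area 118.25 mm²); (rotated 20° about Z; rotation is an isometry so areas/perimeters/island counts are preserved). Overall, the cross-section is a single solid region. Net area = 118.25 mm².

118.25 mm²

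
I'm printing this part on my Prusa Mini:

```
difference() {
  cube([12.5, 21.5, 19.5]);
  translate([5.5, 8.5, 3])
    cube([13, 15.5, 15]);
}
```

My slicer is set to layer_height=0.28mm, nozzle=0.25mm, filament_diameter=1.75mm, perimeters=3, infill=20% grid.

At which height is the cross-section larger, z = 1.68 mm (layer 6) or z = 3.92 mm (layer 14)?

Layer 6 (z = 1.68): the 12.5×21.5 cube contributes its full rectangle (area 268.75 mm²); the cube at (5.5, 8.5) is not intersected at this z (z outside [3, 18]); After the difference (first − rest): none of the subtracted shapes is present at this height, so the 12.5×21.5 cube is unchanged — area = 268.75 mm². So its area = 268.75 mm². Layer 14 (z = 3.92): the 12.5×21.5 cube contributes its full rectangle (area 268.75 mm²); the cube at (5.5, 8.5) is present — its section is the full 13×15.5 rectangle (area 201.50 mm²); Taking the first minus the rest: starting from the 12.5×21.5 cube (268.75 mm²), the 13×15.5 cube at (5.5, 8.5) partially overlaps it — only the 91.00 mm² overlap (of its 201.50 mm²) is removed, clipping the outline — area = 177.75 mm². So its area = 177.75 mm². Layer 6 is larger (268.75 vs 177.75 mm²).

layer 6 (z = 1.68 mm)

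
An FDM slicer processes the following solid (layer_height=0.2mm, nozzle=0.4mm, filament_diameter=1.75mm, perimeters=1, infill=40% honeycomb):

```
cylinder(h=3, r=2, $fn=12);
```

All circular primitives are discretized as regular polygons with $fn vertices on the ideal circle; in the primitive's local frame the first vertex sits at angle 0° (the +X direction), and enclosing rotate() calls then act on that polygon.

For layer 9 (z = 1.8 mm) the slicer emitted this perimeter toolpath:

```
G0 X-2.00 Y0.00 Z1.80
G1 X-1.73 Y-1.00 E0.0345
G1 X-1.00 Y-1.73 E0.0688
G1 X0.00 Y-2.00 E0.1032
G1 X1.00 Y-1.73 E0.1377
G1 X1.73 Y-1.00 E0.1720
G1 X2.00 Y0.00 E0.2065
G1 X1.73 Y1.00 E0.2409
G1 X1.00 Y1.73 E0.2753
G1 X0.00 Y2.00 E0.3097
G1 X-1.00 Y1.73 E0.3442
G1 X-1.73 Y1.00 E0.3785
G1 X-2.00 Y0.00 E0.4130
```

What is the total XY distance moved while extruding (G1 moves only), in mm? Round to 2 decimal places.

12.42 mm

Sum the Euclidean lengths of each G1 segment: total = 12.42 mm.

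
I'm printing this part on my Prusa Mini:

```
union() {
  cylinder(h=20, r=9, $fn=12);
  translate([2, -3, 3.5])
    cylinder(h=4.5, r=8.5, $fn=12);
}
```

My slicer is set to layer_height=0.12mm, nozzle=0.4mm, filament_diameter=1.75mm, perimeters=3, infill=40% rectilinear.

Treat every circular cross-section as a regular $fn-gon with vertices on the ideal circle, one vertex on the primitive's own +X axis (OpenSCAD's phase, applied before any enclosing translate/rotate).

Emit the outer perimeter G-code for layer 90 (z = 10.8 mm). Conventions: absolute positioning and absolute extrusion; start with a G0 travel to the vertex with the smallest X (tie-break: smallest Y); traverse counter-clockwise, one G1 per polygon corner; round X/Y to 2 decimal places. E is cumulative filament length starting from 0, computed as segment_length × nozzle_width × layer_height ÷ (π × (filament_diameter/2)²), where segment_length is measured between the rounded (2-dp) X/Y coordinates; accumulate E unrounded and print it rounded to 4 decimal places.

At z = 10.8 mm: the cylinder: section is a regular 12-gon, circumradius r=9; the cylinder at (2, -3) is not intersected at this z (z outside [3.5, 8]); Combining (union): only the r=9 cylinder is present, so the union is just that shape — 1 connected region. The outline is a single polygon with 12 vertices. Extrusion per mm of travel: 0.4 × 0.12 / (π × 0.875²) = 0.019956. Accumulating E over each segment gives final E = 1.1153.

G0 X-9.00 Y0.00 Z10.80
G1 X-7.79 Y-4.50 E0.0930
G1 X-4.50 Y-7.79 E0.1858
G1 X0.00 Y-9.00 E0.2788
G1 X4.50 Y-7.79 E0.3718
G1 X7.79 Y-4.50 E0.4647
G1 X9.00 Y0.00 E0.5577
G1 X7.79 Y4.50 E0.6507
G1 X4.50 Y7.79 E0.7435
G1 X0.00 Y9.00 E0.8365
G1 X-4.50 Y7.79 E0.9295
G1 X-7.79 Y4.50 E1.0223
G1 X-9.00 Y0.00 E1.1153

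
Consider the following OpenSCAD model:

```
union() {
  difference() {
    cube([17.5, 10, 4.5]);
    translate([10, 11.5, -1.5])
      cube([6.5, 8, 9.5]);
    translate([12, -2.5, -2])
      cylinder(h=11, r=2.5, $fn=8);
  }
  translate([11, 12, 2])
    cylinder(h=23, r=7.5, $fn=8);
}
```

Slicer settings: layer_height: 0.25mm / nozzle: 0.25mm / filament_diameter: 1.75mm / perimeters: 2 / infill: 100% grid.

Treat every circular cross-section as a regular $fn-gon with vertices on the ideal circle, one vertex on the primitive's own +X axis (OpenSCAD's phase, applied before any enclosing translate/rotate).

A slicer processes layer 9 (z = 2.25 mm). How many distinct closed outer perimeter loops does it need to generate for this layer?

1

At z = 2.25 mm: the 17.5×10 cube contributes its full rectangle; the cube at (10, 11.5) is present — its section is the full 6.5×8 rectangle; the cylinder at (12, -2.5): section is a regular 8-gon, circumradius r=2.5; Subtracting the remaining from the first: starting from the 17.5×10 cube, the 6.5×8 cube at (10, 11.5) misses the remaining region (no effect); the r=2.5 cylinder at (12, -2.5) misses the remaining region (no effect) — 1 connected region; the r=7.5 cylinder at (11, 12) gives a regular 8-gon of circumradius 7.5 (constant along its height); Taking the union: the regions partially overlap (shared area 51.17 mm²), so overlapping operands fuse into one piece — 1 connected region. The result has 1 disconnected region.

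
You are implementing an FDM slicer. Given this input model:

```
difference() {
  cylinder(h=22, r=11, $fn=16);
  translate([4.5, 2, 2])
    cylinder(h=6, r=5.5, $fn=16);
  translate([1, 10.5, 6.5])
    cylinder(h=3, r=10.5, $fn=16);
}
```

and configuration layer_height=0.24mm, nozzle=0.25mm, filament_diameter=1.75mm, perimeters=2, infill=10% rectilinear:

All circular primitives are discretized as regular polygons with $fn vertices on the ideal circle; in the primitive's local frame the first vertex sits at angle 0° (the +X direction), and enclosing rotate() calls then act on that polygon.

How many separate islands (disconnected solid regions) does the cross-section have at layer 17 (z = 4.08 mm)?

1

At z = 4.08 mm: the cylinder: section is a regular 16-gon, circumradius r=11; the cylinder at (4.5, 2): section is a regular 16-gon, circumradius r=5.5; the cylinder at (1, 10.5) is not intersected at this z (z outside [6.5, 9.5]); Subtracting the remaining from the first: starting from the r=11 cylinder, the r=5.5 cylinder at (4.5, 2) lies wholly inside it (removes its full 92.61 mm² and its 34.34 mm outline becomes a hole wall) — 1 connected region with 1 hole. Overall, the cross-section is one region with 1 hole. Island count = 1.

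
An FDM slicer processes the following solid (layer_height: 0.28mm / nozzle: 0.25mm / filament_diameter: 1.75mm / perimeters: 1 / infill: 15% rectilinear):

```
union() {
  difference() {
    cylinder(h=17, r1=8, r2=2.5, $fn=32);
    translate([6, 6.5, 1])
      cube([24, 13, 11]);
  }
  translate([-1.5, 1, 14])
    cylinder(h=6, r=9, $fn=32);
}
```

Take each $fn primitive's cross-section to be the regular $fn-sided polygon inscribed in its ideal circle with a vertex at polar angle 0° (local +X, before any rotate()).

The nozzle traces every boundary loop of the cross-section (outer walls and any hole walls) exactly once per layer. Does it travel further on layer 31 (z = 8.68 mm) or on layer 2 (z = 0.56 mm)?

Layer 31 (z = 8.68): the cone: at t=0.511 of its height the radius interpolates to r₁+(r₂−r₁)t = 5.192, giving a regular 32-gon of that circumradius (perimeter = 2·32·5.192·sin(180°/32) = 32.57 mm); the 24×13 cube at (6, 6.5) contributes its full rectangle (perimeter 74.00 mm); Subtracting the remaining from the first: starting from the cone, the 24×13 cube at (6, 6.5) misses the remaining region (no effect) — boundary = 32.57 mm; the cylinder at (-1.5, 1) does not reach this height (z outside [14, 20]); Merging all regions: only that combined region is present, so the union is just that shape — boundary = 32.57 mm. So its perimeter = 32.57 mm. Layer 2 (z = 0.56): the cone (r1=8→r2=2.5) has section circumradius 7.819 here — a regular 32-gon (perimeter = 2·32·7.819·sin(180°/32) = 49.05 mm); the cube at (6, 6.5) is absent (z outside [1, 12]); Subtracting the remaining from the first: none of the subtracted shapes is present at this height, so the cone is unchanged — boundary = 49.05 mm; the cylinder at (-1.5, 1) does not reach this height (z outside [14, 20]); Merging all regions: only the result so far is present, so the union is just that shape — boundary = 49.05 mm. So its perimeter = 49.05 mm. Layer 2 is larger (49.05 vs 32.57 mm).

layer 2 (z = 0.56 mm)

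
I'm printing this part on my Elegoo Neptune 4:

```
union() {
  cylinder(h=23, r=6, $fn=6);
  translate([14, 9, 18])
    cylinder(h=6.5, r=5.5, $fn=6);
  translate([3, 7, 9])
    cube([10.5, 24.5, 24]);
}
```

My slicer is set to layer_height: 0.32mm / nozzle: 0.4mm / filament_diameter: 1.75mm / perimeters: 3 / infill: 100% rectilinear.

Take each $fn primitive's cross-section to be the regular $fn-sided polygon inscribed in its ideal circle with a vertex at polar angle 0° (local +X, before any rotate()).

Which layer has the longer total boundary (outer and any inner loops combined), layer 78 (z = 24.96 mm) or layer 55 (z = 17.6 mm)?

layer 55 (z = 17.6 mm)

Layer 78 (z = 24.96): the cylinder is not intersected at this z (z outside [0, 23]); the cylinder at (14, 9) is absent (z outside [18, 24.5]); the 10.5×24.5 cube at (3, 7) contributes its full rectangle (perimeter 70.00 mm); Taking the union: only the 10.5×24.5 cube at (3, 7) is present, so the union is just that shape — boundary = 70.00 mm. So its perimeter = 70.00 mm. Layer 55 (z = 17.6): the r=6 cylinder gives a regular 6-gon of circumradius 6 (constant along its height) (perimeter = 2·6·6.000·sin(180°/6) = 36.00 mm); the cylinder at (14, 9) is not intersected at this z (z outside [18, 24.5]); the cube at (3, 7) is present — its section is the full 10.5×24.5 rectangle (perimeter 70.00 mm); Combining (union): the 2 present regions are separate (no shared area or edge), so areas and boundary lengths simply add and each stays a separate island — boundary = 106.00 mm. So its perimeter = 106.00 mm. Layer 55 is larger (106.00 vs 70.00 mm).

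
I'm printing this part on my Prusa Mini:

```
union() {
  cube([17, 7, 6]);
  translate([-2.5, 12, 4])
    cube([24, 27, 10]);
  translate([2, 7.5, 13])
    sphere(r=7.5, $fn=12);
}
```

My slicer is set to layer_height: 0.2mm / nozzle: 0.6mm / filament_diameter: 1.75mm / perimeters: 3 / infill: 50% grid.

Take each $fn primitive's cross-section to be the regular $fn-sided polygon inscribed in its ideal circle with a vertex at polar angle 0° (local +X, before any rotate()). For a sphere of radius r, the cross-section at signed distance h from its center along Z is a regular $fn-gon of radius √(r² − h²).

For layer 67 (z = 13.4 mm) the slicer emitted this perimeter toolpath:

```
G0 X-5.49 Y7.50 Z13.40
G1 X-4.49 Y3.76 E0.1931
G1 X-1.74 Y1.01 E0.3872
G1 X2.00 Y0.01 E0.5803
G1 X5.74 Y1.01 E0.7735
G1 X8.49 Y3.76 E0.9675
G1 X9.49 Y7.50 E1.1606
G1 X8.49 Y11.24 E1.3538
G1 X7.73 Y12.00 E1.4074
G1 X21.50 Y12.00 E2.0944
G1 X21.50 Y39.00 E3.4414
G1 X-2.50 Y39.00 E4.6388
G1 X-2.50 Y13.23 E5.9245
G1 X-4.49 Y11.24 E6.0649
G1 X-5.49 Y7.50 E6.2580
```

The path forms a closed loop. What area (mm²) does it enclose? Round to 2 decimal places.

Apply the shoelace formula to the sequence of (X, Y) vertices; enclosed area = 794.49 mm².

794.49 mm²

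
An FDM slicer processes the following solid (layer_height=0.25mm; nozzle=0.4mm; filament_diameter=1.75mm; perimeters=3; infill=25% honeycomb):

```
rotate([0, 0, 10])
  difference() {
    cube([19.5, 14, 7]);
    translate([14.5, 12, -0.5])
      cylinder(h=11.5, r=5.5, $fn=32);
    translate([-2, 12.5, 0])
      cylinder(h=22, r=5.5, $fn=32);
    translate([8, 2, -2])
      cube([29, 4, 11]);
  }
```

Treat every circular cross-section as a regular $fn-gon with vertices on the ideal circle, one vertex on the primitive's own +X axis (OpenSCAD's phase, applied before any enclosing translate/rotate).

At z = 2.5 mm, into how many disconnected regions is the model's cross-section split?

At z = 2.5 mm: the cube (footprint 19.5×14) is included at this height; the r=5.5 cylinder at (14.5, 12) contributes a regular 32-gon of circumradius 5.5; the r=5.5 cylinder at (-2, 12.5) contributes a regular 32-gon of circumradius 5.5; the cube at (8, 2) (footprint 29×4) is included at this height; After the difference (first − rest): starting from the 19.5×14 cube, the r=5.5 cylinder at (14.5, 12) partially overlaps it — only the 67.20 mm² overlap (of its 94.42 mm²) is removed, clipping the outline; the r=5.5 cylinder at (-2, 12.5) partially overlaps it — only the 18.01 mm² overlap (of its 94.42 mm²) is removed, clipping the outline; the 29×4 cube at (8, 2) partially overlaps it — only the 46.00 mm² overlap (of its 116.00 mm²) is removed, clipping the outline — 1 connected region; (rotated 10° about Z; rotation is an isometry so areas/perimeters/island counts are preserved). The result has 1 disconnected region.

1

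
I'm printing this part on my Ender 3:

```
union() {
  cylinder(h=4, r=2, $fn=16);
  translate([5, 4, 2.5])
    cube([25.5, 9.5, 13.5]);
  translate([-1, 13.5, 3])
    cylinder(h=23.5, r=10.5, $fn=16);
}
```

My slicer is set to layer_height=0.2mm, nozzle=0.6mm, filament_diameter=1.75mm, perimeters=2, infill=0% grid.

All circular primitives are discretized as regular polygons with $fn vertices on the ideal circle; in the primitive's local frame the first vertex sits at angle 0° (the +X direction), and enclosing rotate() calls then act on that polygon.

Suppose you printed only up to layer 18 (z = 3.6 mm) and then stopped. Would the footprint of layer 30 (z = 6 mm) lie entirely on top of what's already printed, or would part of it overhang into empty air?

Compare the two slices. At z = 3.6: the r=2 cylinder contributes a regular 16-gon of circumradius 2 (area = (16/2)·2.000²·sin(360°/16) = 12.25 mm²); the cube at (5, 4) is present — its section is the full 25.5×9.5 rectangle (area 242.25 mm²); the cylinder at (-1, 13.5): section is a regular 16-gon, circumradius r=10.5 (area = (16/2)·10.500²·sin(360°/16) = 337.53 mm²); Merging all regions: the regions partially overlap — summed areas 592.02 mm² minus the doubly-counted overlap 25.88 mm² gives 566.14 mm² — area = 566.14 mm². At z = 6: the cylinder is absent (z outside [0, 4]); the cube at (5, 4) (footprint 25.5×9.5) is included at this height (area 242.25 mm²); the cylinder at (-1, 13.5): section is a regular 16-gon, circumradius r=10.5 (area = (16/2)·10.500²·sin(360°/16) = 337.53 mm²); Taking the union: the regions partially overlap — summed areas 579.78 mm² minus the doubly-counted overlap 25.88 mm² gives 553.89 mm² — area = 553.89 mm². Checking containment: the cross-section at z = 6 is a subset of the cross-section at z = 3.6.

entirely on top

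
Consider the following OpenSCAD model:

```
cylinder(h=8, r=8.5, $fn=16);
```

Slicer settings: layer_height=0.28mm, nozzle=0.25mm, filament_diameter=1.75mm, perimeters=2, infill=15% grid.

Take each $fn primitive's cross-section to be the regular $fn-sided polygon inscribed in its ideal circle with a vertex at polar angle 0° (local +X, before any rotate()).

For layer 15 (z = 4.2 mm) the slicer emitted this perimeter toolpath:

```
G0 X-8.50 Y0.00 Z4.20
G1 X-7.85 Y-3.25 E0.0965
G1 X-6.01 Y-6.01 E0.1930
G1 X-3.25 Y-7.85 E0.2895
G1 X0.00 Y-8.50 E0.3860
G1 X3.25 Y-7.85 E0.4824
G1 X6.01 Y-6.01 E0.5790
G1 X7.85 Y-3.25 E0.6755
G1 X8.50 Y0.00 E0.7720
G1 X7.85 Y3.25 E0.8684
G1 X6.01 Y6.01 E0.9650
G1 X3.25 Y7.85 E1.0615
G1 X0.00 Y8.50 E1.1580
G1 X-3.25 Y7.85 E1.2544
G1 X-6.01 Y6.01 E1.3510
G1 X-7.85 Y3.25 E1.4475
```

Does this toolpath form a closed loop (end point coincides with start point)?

Start point (G0): (-8.50, 0.00). End point (last G1): the path does not return to the start — open.

no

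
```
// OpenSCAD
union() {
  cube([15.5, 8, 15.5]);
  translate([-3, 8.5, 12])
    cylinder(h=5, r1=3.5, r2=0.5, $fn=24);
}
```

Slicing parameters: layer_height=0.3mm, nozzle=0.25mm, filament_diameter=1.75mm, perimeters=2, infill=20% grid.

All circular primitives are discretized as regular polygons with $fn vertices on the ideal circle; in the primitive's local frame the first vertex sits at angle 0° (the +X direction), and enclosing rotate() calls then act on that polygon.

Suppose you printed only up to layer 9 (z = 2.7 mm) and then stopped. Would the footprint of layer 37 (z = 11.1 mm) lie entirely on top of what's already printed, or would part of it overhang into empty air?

Compare the two slices. At z = 2.7: the 15.5×8 cube contributes its full rectangle (area 124.00 mm²); the cone at (-3, 8.5) is absent (z outside [12, 17]); Combining (union): only the 15.5×8 cube is present, so the union is just that shape — area = 124.00 mm². At z = 11.1: the 15.5×8 cube contributes its full rectangle (area 124.00 mm²); the cone at (-3, 8.5) does not reach this height (z outside [12, 17]); Merging all regions: only the 15.5×8 cube is present, so the union is just that shape — area = 124.00 mm². Checking containment: the cross-section at z = 11.1 is a subset of the cross-section at z = 2.7.

entirely on top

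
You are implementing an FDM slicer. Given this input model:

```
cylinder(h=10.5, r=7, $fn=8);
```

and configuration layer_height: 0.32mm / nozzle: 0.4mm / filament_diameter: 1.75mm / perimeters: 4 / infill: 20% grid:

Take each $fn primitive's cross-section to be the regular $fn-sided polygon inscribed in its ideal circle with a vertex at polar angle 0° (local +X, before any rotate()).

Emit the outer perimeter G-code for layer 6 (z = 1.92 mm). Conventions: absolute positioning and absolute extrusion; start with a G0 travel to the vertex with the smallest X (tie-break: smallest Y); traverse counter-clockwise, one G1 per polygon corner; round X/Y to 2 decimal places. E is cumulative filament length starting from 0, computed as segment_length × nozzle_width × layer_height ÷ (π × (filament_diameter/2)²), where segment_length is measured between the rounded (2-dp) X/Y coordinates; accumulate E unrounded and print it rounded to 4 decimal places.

At z = 1.92 mm: the cylinder: section is a regular 8-gon, circumradius r=7. The outline is a single polygon with 8 vertices. Extrusion per mm of travel: 0.4 × 0.32 / (π × 0.875²) = 0.053216. Accumulating E over each segment gives final E = 2.2809.

G0 X-7.00 Y0.00 Z1.92
G1 X-4.95 Y-4.95 E0.2851
G1 X0.00 Y-7.00 E0.5702
G1 X4.95 Y-4.95 E0.8554
G1 X7.00 Y0.00 E1.1405
G1 X4.95 Y4.95 E1.4256
G1 X0.00 Y7.00 E1.7107
G1 X-4.95 Y4.95 E1.9958
G1 X-7.00 Y0.00 E2.2809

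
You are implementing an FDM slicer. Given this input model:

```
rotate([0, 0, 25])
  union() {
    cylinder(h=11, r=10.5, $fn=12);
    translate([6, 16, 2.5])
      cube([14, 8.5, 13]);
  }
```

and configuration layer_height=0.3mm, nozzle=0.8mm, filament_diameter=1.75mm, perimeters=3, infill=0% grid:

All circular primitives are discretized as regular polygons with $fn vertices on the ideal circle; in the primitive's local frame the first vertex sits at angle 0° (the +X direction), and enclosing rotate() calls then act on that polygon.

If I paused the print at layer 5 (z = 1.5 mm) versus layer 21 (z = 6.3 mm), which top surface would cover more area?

layer 21 (z = 6.3 mm)

Layer 5 (z = 1.5): the cylinder: section is a regular 12-gon, circumradius r=10.5 (area = (12/2)·10.500²·sin(360°/12) = 330.75 mm²); the cube at (6, 16) does not reach this height (z outside [2.5, 15.5]); Taking the union: only the r=10.5 cylinder is present, so the union is just that shape — area = 330.75 mm²; (whole slice rotated 25° about Z — lengths, areas and connectivity unchanged). So its area = 330.75 mm². Layer 21 (z = 6.3): the r=10.5 cylinder contributes a regular 12-gon of circumradius 10.5 (area = (12/2)·10.500²·sin(360°/12) = 330.75 mm²); the cube at (6, 16) is present — its section is the full 14×8.5 rectangle (area 119.00 mm²); Merging all regions: the 2 present regions are separate (no shared area or edge), so areas and boundary lengths simply add and each stays a separate island — area = 449.75 mm²; (rotated 25° about Z; rotation is an isometry so areas/perimeters/island counts are preserved). So its area = 449.75 mm². Layer 21 is larger (449.75 vs 330.75 mm²).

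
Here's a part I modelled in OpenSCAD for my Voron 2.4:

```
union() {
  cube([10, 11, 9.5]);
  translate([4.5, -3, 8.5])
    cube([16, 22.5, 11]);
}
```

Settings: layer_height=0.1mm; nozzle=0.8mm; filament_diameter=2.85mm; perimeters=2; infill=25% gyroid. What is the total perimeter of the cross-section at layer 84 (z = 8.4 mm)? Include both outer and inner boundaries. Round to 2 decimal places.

At z = 8.4 mm: the cube is present — its section is the full 10×11 rectangle (perimeter 42.00 mm); the cube at (4.5, -3) is not intersected at this z (z outside [8.5, 19.5]); Taking the union: only the 10×11 cube is present, so the union is just that shape — boundary = 42.00 mm. Overall, the cross-section is a single solid region. Total boundary length (outer) = 42.00 mm.

42.00 mm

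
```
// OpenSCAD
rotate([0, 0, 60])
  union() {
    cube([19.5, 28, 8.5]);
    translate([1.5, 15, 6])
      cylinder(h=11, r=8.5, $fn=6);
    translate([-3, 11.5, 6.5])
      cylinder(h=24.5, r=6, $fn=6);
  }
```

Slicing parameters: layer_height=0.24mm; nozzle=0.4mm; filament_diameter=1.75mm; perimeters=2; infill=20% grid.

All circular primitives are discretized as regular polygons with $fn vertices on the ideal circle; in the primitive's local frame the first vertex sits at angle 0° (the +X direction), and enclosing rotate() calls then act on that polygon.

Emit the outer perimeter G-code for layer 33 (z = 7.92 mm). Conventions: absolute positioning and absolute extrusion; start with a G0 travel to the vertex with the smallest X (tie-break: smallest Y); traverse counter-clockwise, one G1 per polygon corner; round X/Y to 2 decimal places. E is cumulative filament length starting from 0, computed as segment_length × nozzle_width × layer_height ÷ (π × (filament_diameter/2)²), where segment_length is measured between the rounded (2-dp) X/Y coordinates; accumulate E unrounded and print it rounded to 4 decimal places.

G0 X-24.25 Y14.00 Z7.92
G1 X-19.37 Y11.18 E0.2250
G1 X-20.74 Y8.80 E0.3346
G1 X-16.49 Y1.44 E0.6738
G1 X-16.47 Y1.44 E0.6746
G1 X-14.46 Y-2.04 E0.8350
G1 X-8.46 Y-2.04 E1.0744
G1 X-5.46 Y3.15 E1.3137
G1 X0.00 Y0.00 E1.5653
G1 X9.75 Y16.89 E2.3437
G1 X-14.50 Y30.89 E3.4612
G1 X-24.25 Y14.00 E4.2396

At z = 7.92 mm: the cube is present — its section is the full 19.5×28 rectangle; the r=8.5 cylinder at (1.5, 15) contributes a regular 6-gon of circumradius 8.5; the cylinder at (-3, 11.5): section is a regular 6-gon, circumradius r=6; Taking the union: the regions partially overlap (shared area 178.42 mm²), so overlapping operands fuse into one piece — 1 connected region; (rotated 60° about Z; rotation is an isometry so areas/perimeters/island counts are preserved). The outline is a single polygon with 11 vertices. Extrusion per mm of travel: 0.4 × 0.24 / (π × 0.875²) = 0.039912. Accumulating E over each segment gives final E = 4.2396.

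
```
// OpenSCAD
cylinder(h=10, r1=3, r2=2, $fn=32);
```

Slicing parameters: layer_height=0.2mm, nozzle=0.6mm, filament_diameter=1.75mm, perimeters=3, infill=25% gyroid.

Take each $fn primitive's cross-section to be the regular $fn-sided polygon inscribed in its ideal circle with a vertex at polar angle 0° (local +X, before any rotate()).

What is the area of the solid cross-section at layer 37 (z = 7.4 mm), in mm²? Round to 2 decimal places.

15.94 mm²

At z = 7.4 mm: the cone: at t=0.740 of its height the radius interpolates to r₁+(r₂−r₁)t = 2.260, giving a regular 32-gon of that circumradius (area = (32/2)·2.260²·sin(360°/32) = 15.94 mm²). Overall, the cross-section is a single solid region. Net area = 15.94 mm².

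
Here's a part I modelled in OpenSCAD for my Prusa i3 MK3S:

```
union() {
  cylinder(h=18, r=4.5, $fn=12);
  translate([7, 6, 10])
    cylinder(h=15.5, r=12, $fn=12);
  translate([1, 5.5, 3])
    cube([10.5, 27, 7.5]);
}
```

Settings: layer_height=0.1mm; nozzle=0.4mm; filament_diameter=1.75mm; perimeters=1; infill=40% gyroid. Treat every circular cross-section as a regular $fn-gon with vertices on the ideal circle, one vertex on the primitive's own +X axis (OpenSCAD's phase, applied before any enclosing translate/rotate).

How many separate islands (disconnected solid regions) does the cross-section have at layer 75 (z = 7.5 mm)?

At z = 7.5 mm: the r=4.5 cylinder gives a regular 12-gon of circumradius 4.5 (constant along its height); the cylinder at (7, 6) is absent (z outside [10, 25.5]); the cube at (1, 5.5) (footprint 10.5×27) is included at this height; Taking the union: the 2 present regions are separate (no shared area or edge), so areas and boundary lengths simply add and each stays a separate island — 2 connected regions. Overall, the cross-section has 2 separate islands. Island count = 2.

2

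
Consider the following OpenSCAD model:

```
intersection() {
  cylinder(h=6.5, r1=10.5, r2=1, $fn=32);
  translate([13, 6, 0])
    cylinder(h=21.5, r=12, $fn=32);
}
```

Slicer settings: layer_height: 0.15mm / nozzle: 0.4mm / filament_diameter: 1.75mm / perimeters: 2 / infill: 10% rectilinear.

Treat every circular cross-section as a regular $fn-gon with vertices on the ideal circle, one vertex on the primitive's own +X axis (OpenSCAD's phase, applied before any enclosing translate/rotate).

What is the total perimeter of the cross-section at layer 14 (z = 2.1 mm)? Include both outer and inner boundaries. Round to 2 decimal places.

At z = 2.1 mm: the cone contributes a regular 32-gon of circumradius 7.431 (interpolated between r1=10.5 and r2=1 at t=0.323) (perimeter = 2·32·7.431·sin(180°/32) = 46.61 mm); the r=12 cylinder at (13, 6) gives a regular 32-gon of circumradius 12 (constant along its height) (perimeter = 2·32·12.000·sin(180°/32) = 75.28 mm); Taking the intersection: the r=12 cylinder at (13, 6) partially overlaps the cone; clipping to the common part keeps 43.38 mm² — boundary = 27.69 mm. Overall, the cross-section is a single solid region. Total boundary length (outer) = 27.69 mm.

27.69 mm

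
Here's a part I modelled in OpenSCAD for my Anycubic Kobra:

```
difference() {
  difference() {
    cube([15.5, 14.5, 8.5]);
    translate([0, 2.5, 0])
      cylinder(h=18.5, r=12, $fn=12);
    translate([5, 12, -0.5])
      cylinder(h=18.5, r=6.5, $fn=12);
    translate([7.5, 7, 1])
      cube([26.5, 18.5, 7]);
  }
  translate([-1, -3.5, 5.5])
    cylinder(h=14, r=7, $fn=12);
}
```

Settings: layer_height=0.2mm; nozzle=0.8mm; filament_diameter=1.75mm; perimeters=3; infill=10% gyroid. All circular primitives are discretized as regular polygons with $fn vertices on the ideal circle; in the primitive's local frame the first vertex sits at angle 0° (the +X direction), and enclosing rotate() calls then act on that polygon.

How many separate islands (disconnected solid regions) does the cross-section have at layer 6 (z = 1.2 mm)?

At z = 1.2 mm: the 15.5×14.5 cube contributes its full rectangle; the r=12 cylinder at (0, 2.5) gives a regular 12-gon of circumradius 12 (constant along its height); the r=6.5 cylinder at (5, 12) contributes a regular 12-gon of circumradius 6.5; the 26.5×18.5 cube at (7.5, 7) contributes its full rectangle; Subtracting the remaining from the first: starting from the 15.5×14.5 cube, the r=12 cylinder at (0, 2.5) partially overlaps it — only the 137.16 mm² overlap (of its 432.00 mm²) is removed, clipping the outline; the r=6.5 cylinder at (5, 12) partially overlaps it — only the 25.68 mm² overlap (of its 126.75 mm²) is removed, clipping the outline; the 26.5×18.5 cube at (7.5, 7) partially overlaps it — only the 33.86 mm² overlap (of its 490.25 mm²) is removed, clipping the outline — 1 connected region; the cylinder at (-1, -3.5) is absent (z outside [5.5, 19.5]); After the difference (first − rest): none of the subtracted shapes is present at this height, so that combined region is unchanged — 1 connected region. Overall, the cross-section is a single solid region. Island count = 1.

1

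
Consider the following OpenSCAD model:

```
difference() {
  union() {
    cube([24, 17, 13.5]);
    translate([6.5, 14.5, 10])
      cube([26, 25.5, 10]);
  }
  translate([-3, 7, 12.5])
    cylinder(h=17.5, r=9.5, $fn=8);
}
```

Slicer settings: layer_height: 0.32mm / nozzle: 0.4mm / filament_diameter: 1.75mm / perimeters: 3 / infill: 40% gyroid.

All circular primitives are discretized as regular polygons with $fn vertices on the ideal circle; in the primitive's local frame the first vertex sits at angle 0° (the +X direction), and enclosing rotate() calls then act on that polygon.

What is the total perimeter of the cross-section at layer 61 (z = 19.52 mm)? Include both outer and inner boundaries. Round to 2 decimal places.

At z = 19.52 mm: the cube is not intersected at this z (z outside [0, 13.5]); the 26×25.5 cube at (6.5, 14.5) contributes its full rectangle (perimeter 103.00 mm); Combining (union): only the 26×25.5 cube at (6.5, 14.5) is present, so the union is just that shape — boundary = 103.00 mm; the cylinder at (-3, 7): section is a regular 8-gon, circumradius r=9.5 (perimeter = 2·8·9.500·sin(180°/8) = 58.17 mm); Subtracting the remaining from the first: starting from the result so far, the r=9.5 cylinder at (-3, 7) misses the remaining region (no effect) — boundary = 103.00 mm. Overall, the cross-section is a single solid region. Total boundary length (outer) = 103.00 mm.

103.00 mm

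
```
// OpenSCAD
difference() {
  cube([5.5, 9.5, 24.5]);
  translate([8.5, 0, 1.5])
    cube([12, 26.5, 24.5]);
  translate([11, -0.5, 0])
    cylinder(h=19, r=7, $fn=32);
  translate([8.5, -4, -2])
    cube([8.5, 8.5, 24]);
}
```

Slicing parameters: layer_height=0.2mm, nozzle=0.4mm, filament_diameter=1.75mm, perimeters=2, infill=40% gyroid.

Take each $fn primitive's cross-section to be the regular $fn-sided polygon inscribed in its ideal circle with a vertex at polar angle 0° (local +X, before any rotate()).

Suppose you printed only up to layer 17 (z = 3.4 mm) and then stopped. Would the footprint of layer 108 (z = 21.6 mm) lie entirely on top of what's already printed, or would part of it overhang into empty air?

Compare the two slices. At z = 3.4: the cube (footprint 5.5×9.5) is included at this height (area 52.25 mm²); the cube at (8.5, 0) (footprint 12×26.5) is included at this height (area 318.00 mm²); the r=7 cylinder at (11, -0.5) contributes a regular 32-gon of circumradius 7 (area = (32/2)·7.000²·sin(360°/32) = 152.95 mm²); the cube at (8.5, -4) is present — its section is the full 8.5×8.5 rectangle (area 72.25 mm²); After the difference (first − rest): starting from the 5.5×9.5 cube (52.25 mm²), the 12×26.5 cube at (8.5, 0) misses the remaining region (no effect); the r=7 cylinder at (11, -0.5) partially overlaps it — only the 3.59 mm² overlap (of its 152.95 mm²) is removed, clipping the outline; the 8.5×8.5 cube at (8.5, -4) misses the remaining region (no effect) — area = 48.66 mm². At z = 21.6: the 5.5×9.5 cube contributes its full rectangle (area 52.25 mm²); the cube at (8.5, 0) (footprint 12×26.5) is included at this height (area 318.00 mm²); the cylinder at (11, -0.5) is absent (z outside [0, 19]); the cube at (8.5, -4) (footprint 8.5×8.5) is included at this height (area 72.25 mm²); After the difference (first − rest): starting from the 5.5×9.5 cube (52.25 mm²), the 12×26.5 cube at (8.5, 0) misses the remaining region (no effect); the 8.5×8.5 cube at (8.5, -4) misses the remaining region (no effect) — area = 52.25 mm². Checking containment: at z = 21.6 the cross-section extends beyond the z = 3.4 cross-section by about 3.59 mm².

part overhangs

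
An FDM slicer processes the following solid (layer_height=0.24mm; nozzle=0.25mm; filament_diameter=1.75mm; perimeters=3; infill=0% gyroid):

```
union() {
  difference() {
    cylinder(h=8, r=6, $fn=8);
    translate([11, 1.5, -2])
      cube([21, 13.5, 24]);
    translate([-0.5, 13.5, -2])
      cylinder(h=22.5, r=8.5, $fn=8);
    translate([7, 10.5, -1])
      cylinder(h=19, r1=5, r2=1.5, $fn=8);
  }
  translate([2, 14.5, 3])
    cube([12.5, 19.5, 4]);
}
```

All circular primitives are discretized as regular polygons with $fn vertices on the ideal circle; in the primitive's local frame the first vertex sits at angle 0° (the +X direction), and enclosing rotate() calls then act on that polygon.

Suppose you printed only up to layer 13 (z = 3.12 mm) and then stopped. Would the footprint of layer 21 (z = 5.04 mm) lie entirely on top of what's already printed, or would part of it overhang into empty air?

Compare the two slices. At z = 3.12: the cylinder: section is a regular 8-gon, circumradius r=6 (area = (8/2)·6.000²·sin(360°/8) = 101.82 mm²); the cube at (11, 1.5) is present — its section is the full 21×13.5 rectangle (area 283.50 mm²); the cylinder at (-0.5, 13.5): section is a regular 8-gon, circumradius r=8.5 (area = (8/2)·8.500²·sin(360°/8) = 204.35 mm²); the cone at (7, 10.5) (r1=5→r2=1.5) has section circumradius 4.241 here — a regular 8-gon (area = (8/2)·4.241²·sin(360°/8) = 50.87 mm²); Subtracting the remaining from the first: starting from the r=6 cylinder (101.82 mm²), the 21×13.5 cube at (11, 1.5) misses the remaining region (no effect); the r=8.5 cylinder at (-0.5, 13.5) partially overlaps it — only the 1.16 mm² overlap (of its 204.35 mm²) is removed, clipping the outline; the cone at (7, 10.5) misses the remaining region (no effect) — area = 100.67 mm²; the 12.5×19.5 cube at (2, 14.5) contributes its full rectangle (area 243.75 mm²); Combining (union): the 2 present regions are separate (no shared area or edge), so areas and boundary lengths simply add and each stays a separate island — area = 344.42 mm². At z = 5.04: the r=6 cylinder gives a regular 8-gon of circumradius 6 (constant along its height) (area = (8/2)·6.000²·sin(360°/8) = 101.82 mm²); the cube at (11, 1.5) is present — its section is the full 21×13.5 rectangle (area 283.50 mm²); the cylinder at (-0.5, 13.5): section is a regular 8-gon, circumradius r=8.5 (area = (8/2)·8.500²·sin(360°/8) = 204.35 mm²); the cone at (7, 10.5) contributes a regular 8-gon of circumradius 3.887 (interpolated between r1=5 and r2=1.5 at t=0.318) (area = (8/2)·3.887²·sin(360°/8) = 42.74 mm²); After the difference (first − rest): starting from the r=6 cylinder (101.82 mm²), the 21×13.5 cube at (11, 1.5) misses the remaining region (no effect); the r=8.5 cylinder at (-0.5, 13.5) partially overlaps it — only the 1.16 mm² overlap (of its 204.35 mm²) is removed, clipping the outline; the cone at (7, 10.5) misses the remaining region (no effect) — area = 100.67 mm²; the 12.5×19.5 cube at (2, 14.5) contributes its full rectangle (area 243.75 mm²); Combining (union): the 2 present regions are separate (no shared area or edge), so areas and boundary lengths simply add and each stays a separate island — area = 344.42 mm². Checking containment: the cross-section at z = 5.04 is a subset of the cross-section at z = 3.12.

entirely on top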